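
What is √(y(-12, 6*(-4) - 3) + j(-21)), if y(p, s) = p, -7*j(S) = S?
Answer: 3*I ≈ 3.0*I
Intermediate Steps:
j(S) = -S/7
√(y(-12, 6*(-4) - 3) + j(-21)) = √(-12 - ⅐*(-21)) = √(-12 + 3) = √(-9) = 3*I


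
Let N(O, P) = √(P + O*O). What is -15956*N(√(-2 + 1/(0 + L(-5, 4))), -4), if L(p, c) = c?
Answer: -7978*I*√23 ≈ -38261.0*I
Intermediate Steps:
N(O, P) = √(P + O²)
-15956*N(√(-2 + 1/(0 + L(-5, 4))), -4) = -15956*√(-4 + (√(-2 + 1/(0 + 4)))²) = -15956*√(-4 + (√(-2 + 1/4))²) = -15956*√(-4 + (√(-2 + ¼))²) = -15956*√(-4 + (√(-7/4))²) = -15956*√(-4 + (I*√7/2)²) = -15956*√(-4 - 7/4) = -7978*I*√23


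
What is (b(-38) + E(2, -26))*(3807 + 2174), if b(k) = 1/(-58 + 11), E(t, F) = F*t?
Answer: -14623545/47 ≈ -3.1114e+5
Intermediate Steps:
b(k) = -1/47 (b(k) = 1/(-47) = -1/47)
(b(-38) + E(2, -26))*(3807 + 2174) = (-1/47 - 26*2)*(3807 + 2174) = (-1/47 - 52)*5981 = -2445/47*5981 = -14623545/47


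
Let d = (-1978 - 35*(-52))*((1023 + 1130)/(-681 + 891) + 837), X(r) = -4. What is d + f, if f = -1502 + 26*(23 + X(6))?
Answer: -14161757/105 ≈ -1.3487e+5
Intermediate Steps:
d = -14055917/105 (d = (-1978 + 1820)*(2153/210 + 837) = -158*(2153*(1/210) + 837) = -158*(2153/210 + 837) = -158*177923/210 = -14055917/105 ≈ -1.3387e+5)
f = -1008 (f = -1502 + 26*(23 - 4) = -1502 + 26*19 = -1502 + 494 = -1008)
d + f = -14055917/105 - 1008 = -14161757/105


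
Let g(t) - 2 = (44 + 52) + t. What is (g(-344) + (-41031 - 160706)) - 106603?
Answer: -308586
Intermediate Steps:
g(t) = 98 + t (g(t) = 2 + ((44 + 52) + t) = 2 + (96 + t) = 98 + t)
(g(-344) + (-41031 - 160706)) - 106603 = ((98 - 344) + (-41031 - 160706)) - 106603 = (-246 - 201737) - 106603 = -201983 - 106603 = -308586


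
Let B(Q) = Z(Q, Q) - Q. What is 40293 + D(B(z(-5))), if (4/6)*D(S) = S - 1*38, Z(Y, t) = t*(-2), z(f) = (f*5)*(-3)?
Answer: 79797/2 ≈ 39899.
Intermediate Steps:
z(f) = -15*f (z(f) = (5*f)*(-3) = -15*f)
Z(Y, t) = -2*t
B(Q) = -3*Q (B(Q) = -2*Q - Q = -3*Q)
D(S) = -57 + 3*S/2 (D(S) = 3*(S - 1*38)/2 = 3*(S - 38)/2 = 3*(-38 + S)/2 = -57 + 3*S/2)
40293 + D(B(z(-5))) = 40293 + (-57 + 3*(-(-45)*(-5))/2) = 40293 + (-57 + 3*(-3*75)/2) = 40293 + (-57 + (3/2)*(-225)) = 40293 + (-57 - 675/2) = 40293 - 789/2 = 79797/2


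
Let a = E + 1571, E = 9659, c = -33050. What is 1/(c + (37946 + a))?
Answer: 1/16126 ≈ 6.2012e-5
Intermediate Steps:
a = 11230 (a = 9659 + 1571 = 11230)
1/(c + (37946 + a)) = 1/(-33050 + (37946 + 11230)) = 1/(-33050 + 49176) = 1/16126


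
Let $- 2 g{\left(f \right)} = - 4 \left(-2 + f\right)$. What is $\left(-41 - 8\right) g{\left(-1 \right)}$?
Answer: $294$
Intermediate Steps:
$g{\left(f \right)} = -4 + 2 f$ ($g{\left(f \right)} = - \frac{\left(-4\right) \left(-2 + f\right)}{2} = - \frac{8 - 4 f}{2} = -4 + 2 f$)
$\left(-41 - 8\right) g{\left(-1 \right)} = \left(-41 - 8\right) \left(-4 + 2 \left(-1\right)\right) = - 49 \left(-4 - 2\right) = \left(-49\right) \left(-6\right) = 294$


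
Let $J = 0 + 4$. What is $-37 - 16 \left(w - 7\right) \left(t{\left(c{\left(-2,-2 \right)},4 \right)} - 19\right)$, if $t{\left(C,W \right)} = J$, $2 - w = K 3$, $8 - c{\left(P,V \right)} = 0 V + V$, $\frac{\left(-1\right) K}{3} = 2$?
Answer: $3083$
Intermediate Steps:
$K = -6$ ($K = \left(-3\right) 2 = -6$)
$c{\left(P,V \right)} = 8 - V$ ($c{\left(P,V \right)} = 8 - \left(0 V + V\right) = 8 - \left(0 + V\right) = 8 - V$)
$w = 20$ ($w = 2 - \left(-6\right) 3 = 2 - -18 = 2 + 18 = 20$)
$J = 4$
$t{\left(C,W \right)} = 4$
$-37 - 16 \left(w - 7\right) \left(t{\left(c{\left(-2,-2 \right)},4 \right)} - 19\right) = -37 - 16 \left(20 - 7\right) \left(4 - 19\right) = -37 - 16 \cdot 13 \left(-15\right) = -37 - -3120 = -37 + 3120 = 3083$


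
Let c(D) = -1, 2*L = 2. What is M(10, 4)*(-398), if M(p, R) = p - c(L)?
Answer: -4378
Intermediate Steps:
L = 1 (L = (½)*2 = 1)
M(p, R) = 1 + p (M(p, R) = p - 1*(-1) = p + 1 = 1 + p)
M(10, 4)*(-398) = (1 + 10)*(-398) = 11*(-398) = -4378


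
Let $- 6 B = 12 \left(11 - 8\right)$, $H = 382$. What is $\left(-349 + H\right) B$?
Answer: $-198$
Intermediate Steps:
$B = -6$ ($B = - \frac{12 \left(11 - 8\right)}{6} = - \frac{12 \cdot 3}{6} = \left(- \frac{1}{6}\right) 36 = -6$)
$\left(-349 + H\right) B = \left(-349 + 382\right) \left(-6\right) = 33 \left(-6\right) = -198$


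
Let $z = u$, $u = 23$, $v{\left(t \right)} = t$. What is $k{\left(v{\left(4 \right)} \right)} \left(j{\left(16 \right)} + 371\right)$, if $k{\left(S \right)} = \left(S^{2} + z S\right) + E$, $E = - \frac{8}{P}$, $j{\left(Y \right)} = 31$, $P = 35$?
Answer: $\frac{1516344}{35} \approx 43324.0$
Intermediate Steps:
$E = - \frac{8}{35} \approx -0.22857$
$z = 23$
$k{\left(S \right)} = - \frac{8}{35} + S^{2} + 23 S$ ($k{\left(S \right)} = \left(S^{2} + 23 S\right) - \frac{8}{35} = - \frac{8}{35} + S^{2} + 23 S$)
$k{\left(v{\left(4 \right)} \right)} \left(j{\left(16 \right)} + 371\right) = \left(- \frac{8}{35} + 4^{2} + 23 \cdot 4\right) \left(31 + 371\right) = \left(- \frac{8}{35} + 16 + 92\right) 402 = \frac{3772}{35} \cdot 402 = \frac{1516344}{35}$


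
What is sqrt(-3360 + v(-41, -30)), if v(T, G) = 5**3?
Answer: I*sqrt(3235) ≈ 56.877*I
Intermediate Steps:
v(T, G) = 125
sqrt(-3360 + v(-41, -30)) = sqrt(-3360 + 125) = sqrt(-3235) = I*sqrt(3235)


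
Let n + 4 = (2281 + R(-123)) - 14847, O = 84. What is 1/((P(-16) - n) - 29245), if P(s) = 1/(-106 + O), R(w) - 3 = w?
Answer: -22/364211 ≈ -6.0405e-5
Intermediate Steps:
R(w) = 3 + w
n = -12690 (n = -4 + ((2281 + (3 - 123)) - 14847) = -4 + ((2281 - 120) - 14847) = -4 + (2161 - 14847) = -4 - 12686 = -12690)
P(s) = -1/22 (P(s) = 1/(-106 + 84) = 1/(-22) = -1/22)
1/((P(-16) - n) - 29245) = 1/((-1/22 - 1*(-12690)) - 29245) = 1/((-1/22 + 12690) - 29245) = 1/(279179/22 - 29245) = 1/(-364211/22) = -22/364211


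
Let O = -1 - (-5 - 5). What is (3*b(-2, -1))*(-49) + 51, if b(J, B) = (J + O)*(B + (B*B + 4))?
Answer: -4065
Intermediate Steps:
O = 9 (O = -1 - 1*(-10) = -1 + 10 = 9)
b(J, B) = (9 + J)*(4 + B + B**2) (b(J, B) = (J + 9)*(B + (B*B + 4)) = (9 + J)*(B + (B**2 + 4)) = (9 + J)*(B + (4 + B**2)) = (9 + J)*(4 + B + B**2))
(3*b(-2, -1))*(-49) + 51 = (3*(36 + 4*(-2) + 9*(-1) + 9*(-1)**2 - 1*(-2) - 2*(-1)**2))*(-49) + 51 = (3*(36 - 8 - 9 + 9*1 + 2 - 2*1))*(-49) + 51 = (3*(36 - 8 - 9 + 9 + 2 - 2))*(-49) + 51 = (3*28)*(-49) + 51 = 84*(-49) + 51 = -4116 + 51 = -4065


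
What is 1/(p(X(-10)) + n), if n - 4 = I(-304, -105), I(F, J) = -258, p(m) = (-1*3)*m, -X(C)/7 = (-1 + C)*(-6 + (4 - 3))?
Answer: 1/901 ≈ 0.0011099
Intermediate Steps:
X(C) = -35 + 35*C (X(C) = -7*(-1 + C)*(-6 + (4 - 3)) = -7*(-1 + C)*(-6 + 1) = -7*(-1 + C)*(-5) = -7*(5 - 5*C) = -35 + 35*C)
p(m) = -3*m
n = -254 (n = 4 - 258 = -254)
1/(p(X(-10)) + n) = 1/(-3*(-35 + 35*(-10)) - 254) = 1/(-3*(-35 - 350) - 254) = 1/(-3*(-385) - 254) = 1/(1155 - 254) = 1/901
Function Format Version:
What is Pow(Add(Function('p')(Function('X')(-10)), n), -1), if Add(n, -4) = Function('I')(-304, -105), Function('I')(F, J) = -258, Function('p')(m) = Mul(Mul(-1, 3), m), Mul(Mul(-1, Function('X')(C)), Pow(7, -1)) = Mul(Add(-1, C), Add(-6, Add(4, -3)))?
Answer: Rational(1, 901) ≈ 0.0011099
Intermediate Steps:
Function('X')(C) = Add(-35, Mul(35, C)) (Function('X')(C) = Mul(-7, Mul(Add(-1, C), Add(-6, Add(4, -3)))) = Mul(-7, Mul(Add(-1, C), Add(-6, 1))) = Mul(-7, Mul(Add(-1, C), -5)) = Mul(-7, Add(5, Mul(-5, C))) = Add(-35, Mul(35, C)))
Function('p')(m) = Mul(-3, m)
n = -254 (n = Add(4, -258) = -254)
Pow(Add(Function('p')(Function('X')(-10)), n), -1) = Pow(Add(Mul(-3, Add(-35, Mul(35, -10))), -254), -1) = Pow(Add(Mul(-3, Add(-35, -350)), -254), -1) = Pow(Add(Mul(-3, -385), -254), -1) = Pow(Add(1155, -254), -1) = Pow(901, -1) = Rational(1, 901)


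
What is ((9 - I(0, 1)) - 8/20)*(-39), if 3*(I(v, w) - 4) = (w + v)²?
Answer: -832/5 ≈ -166.40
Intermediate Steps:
I(v, w) = 4 + (v + w)²/3 (I(v, w) = 4 + (w + v)²/3 = 4 + (v + w)²/3)
((9 - I(0, 1)) - 8/20)*(-39) = ((9 - (4 + (0 + 1)²/3)) - 8/20)*(-39) = ((9 - (4 + (⅓)*1²)) - 8*1/20)*(-39) = ((9 - (4 + (⅓)*1)) - ⅖)*(-39) = ((9 - (4 + ⅓)) - ⅖)*(-39) = ((9 - 1*13/3) - ⅖)*(-39) = ((9 - 13/3) - ⅖)*(-39) = (14/3 - ⅖)*(-39) = (64/15)*(-39) = -832/5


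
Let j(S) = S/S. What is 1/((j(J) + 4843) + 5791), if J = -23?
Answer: 1/10635 ≈ 9.4029e-5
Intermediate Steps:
j(S) = 1
1/((j(J) + 4843) + 5791) = 1/((1 + 4843) + 5791) = 1/(4844 + 5791) = 1/10635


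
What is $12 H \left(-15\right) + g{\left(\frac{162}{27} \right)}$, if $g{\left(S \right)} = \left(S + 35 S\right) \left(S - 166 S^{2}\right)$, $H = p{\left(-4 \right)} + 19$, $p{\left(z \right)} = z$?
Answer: $-1292220$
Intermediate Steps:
$H = 15$ ($H = -4 + 19 = 15$)
$g{\left(S \right)} = 36 S \left(S - 166 S^{2}\right)$
$12 H \left(-15\right) + g{\left(\frac{162}{27} \right)} = 12 \cdot 15 \left(-15\right) + \left(\frac{162}{27}\right)^{2} \left(36 - 5976 \cdot \frac{162}{27}\right) = 180 \left(-15\right) + \left(162 \cdot \frac{1}{27}\right)^{2} \left(36 - 5976 \cdot 162 \cdot \frac{1}{27}\right) = -2700 + 6^{2} \left(36 - 35856\right) = -2700 + 36 \left(36 - 35856\right) = -2700 + 36 \left(-35820\right) = -2700 - 1289520 = -1292220$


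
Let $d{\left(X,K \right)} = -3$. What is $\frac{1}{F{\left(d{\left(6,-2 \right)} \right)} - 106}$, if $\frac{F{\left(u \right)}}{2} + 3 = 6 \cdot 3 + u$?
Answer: $- \frac{1}{82} \approx -0.012195$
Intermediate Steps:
$F{\left(u \right)} = 30 + 2 u$ ($F{\left(u \right)} = -6 + 2 \left(6 \cdot 3 + u\right) = -6 + 2 \left(18 + u\right) = -6 + \left(36 + 2 u\right) = 30 + 2 u$)
$\frac{1}{F{\left(d{\left(6,-2 \right)} \right)} - 106} = \frac{1}{\left(30 + 2 \left(-3\right)\right) - 106} = \frac{1}{\left(30 - 6\right) - 106} = \frac{1}{24 - 106} = \frac{1}{-82} = - \frac{1}{82}$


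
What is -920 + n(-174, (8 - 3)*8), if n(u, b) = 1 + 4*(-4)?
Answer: -935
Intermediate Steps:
n(u, b) = -15 (n(u, b) = 1 - 16 = -15)
-920 + n(-174, (8 - 3)*8) = -920 - 15 = -935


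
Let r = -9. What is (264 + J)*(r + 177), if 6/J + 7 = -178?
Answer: 8204112/185 ≈ 44347.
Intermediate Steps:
J = -6/185 (J = 6/(-7 - 178) = 6/(-185) = 6*(-1/185) = -6/185 ≈ -0.032432)
(264 + J)*(r + 177) = (264 - 6/185)*(-9 + 177) = (48834/185)*168 = 8204112/185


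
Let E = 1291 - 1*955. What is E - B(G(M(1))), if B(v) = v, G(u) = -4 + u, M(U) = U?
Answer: 339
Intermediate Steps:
E = 336 (E = 1291 - 955 = 336)
E - B(G(M(1))) = 336 - (-4 + 1) = 336 - 1*(-3) = 336 + 3 = 339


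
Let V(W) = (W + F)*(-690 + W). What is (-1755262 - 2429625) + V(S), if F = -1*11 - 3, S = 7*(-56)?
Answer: -3745595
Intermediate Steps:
S = -392
F = -14 (F = -11 - 3 = -14)
V(W) = (-690 + W)*(-14 + W) (V(W) = (W - 14)*(-690 + W) = (-14 + W)*(-690 + W) = (-690 + W)*(-14 + W))
(-1755262 - 2429625) + V(S) = (-1755262 - 2429625) + (9660 + (-392)² - 704*(-392)) = -4184887 + (9660 + 153664 + 275968) = -4184887 + 439292 = -3745595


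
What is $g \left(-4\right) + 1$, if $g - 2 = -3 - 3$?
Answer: $17$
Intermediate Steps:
$g = -4$ ($g = 2 - 6 = -4$)
$g \left(-4\right) + 1 = \left(-4\right) \left(-4\right) + 1 = 16 + 1 = 17$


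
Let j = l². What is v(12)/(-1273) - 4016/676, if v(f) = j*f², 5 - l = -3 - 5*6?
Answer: -1916804/11323 ≈ -169.28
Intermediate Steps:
l = 38 (l = 5 - (-3 - 5*6) = 5 - (-3 - 30) = 5 - 1*(-33) = 5 + 33 = 38)
j = 1444 (j = 38² = 1444)
v(f) = 1444*f²
v(12)/(-1273) - 4016/676 = (1444*12²)/(-1273) - 4016/676 = (1444*144)*(-1/1273) - 4016*1/676 = 207936*(-1/1273) - 1004/169 = -10944/67 - 1004/169 = -1916804/11323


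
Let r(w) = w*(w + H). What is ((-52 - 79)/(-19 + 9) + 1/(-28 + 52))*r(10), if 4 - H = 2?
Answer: 1577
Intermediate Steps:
H = 2 (H = 4 - 1*2 = 4 - 2 = 2)
r(w) = w*(2 + w) (r(w) = w*(w + 2) = w*(2 + w))
((-52 - 79)/(-19 + 9) + 1/(-28 + 52))*r(10) = ((-52 - 79)/(-19 + 9) + 1/(-28 + 52))*(10*(2 + 10)) = (-131/(-10) + 1/24)*(10*12) = (-131*(-⅒) + 1/24)*120 = (131/10 + 1/24)*120 = (1577/120)*120 = 1577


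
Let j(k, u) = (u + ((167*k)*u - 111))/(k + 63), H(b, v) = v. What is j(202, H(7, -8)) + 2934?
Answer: 507519/265 ≈ 1915.2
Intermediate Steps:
j(k, u) = (-111 + u + 167*k*u)/(63 + k) (j(k, u) = (u + (167*k*u - 111))/(63 + k) = (u + (-111 + 167*k*u))/(63 + k) = (-111 + u + 167*k*u)/(63 + k))
j(202, H(7, -8)) + 2934 = (-111 - 8 + 167*202*(-8))/(63 + 202) + 2934 = (-111 - 8 - 269872)/265 + 2934 = (1/265)*(-269991) + 2934 = -269991/265 + 2934 = 507519/265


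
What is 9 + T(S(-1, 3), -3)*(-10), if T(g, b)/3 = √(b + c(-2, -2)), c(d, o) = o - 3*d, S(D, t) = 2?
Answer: -21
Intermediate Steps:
T(g, b) = 3*√(4 + b) (T(g, b) = 3*√(b + (-2 - 3*(-2))) = 3*√(b + (-2 + 6)) = 3*√(b + 4) = 3*√(4 + b))
9 + T(S(-1, 3), -3)*(-10) = 9 + (3*√(4 - 3))*(-10) = 9 + (3*√1)*(-10) = 9 + (3*1)*(-10) = 9 + 3*(-10) = 9 - 30 = -21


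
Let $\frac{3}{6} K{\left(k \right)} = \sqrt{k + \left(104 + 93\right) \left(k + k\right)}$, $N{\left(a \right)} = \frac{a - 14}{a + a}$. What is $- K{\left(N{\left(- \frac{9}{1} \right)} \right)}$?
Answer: $- \frac{\sqrt{18170}}{3} \approx -44.932$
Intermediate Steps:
$N{\left(a \right)} = \frac{-14 + a}{2 a}$
$K{\left(k \right)} = 2 \sqrt{395} \sqrt{k}$ ($K{\left(k \right)} = 2 \sqrt{k + \left(104 + 93\right) \left(k + k\right)} = 2 \sqrt{k + 197 \cdot 2 k} = 2 \sqrt{k + 394 k} = 2 \sqrt{395 k} = 2 \sqrt{395} \sqrt{k}$)
$- K{\left(N{\left(- \frac{9}{1} \right)} \right)} = - 2 \sqrt{395} \sqrt{\frac{-14 - \frac{9}{1}}{2 \left(- \frac{9}{1}\right)}} = - 2 \sqrt{395} \sqrt{\frac{-14 - 9}{2 \left(\left(-9\right) 1\right)}} = - 2 \sqrt{395} \sqrt{\frac{-14 - 9}{2 \left(-9\right)}} = - 2 \sqrt{395} \sqrt{\frac{1}{2} \left(- \frac{1}{9}\right) \left(-23\right)} = - 2 \sqrt{395} \sqrt{\frac{23}{18}} = - 2 \sqrt{395} \frac{\sqrt{46}}{6} = - \frac{\sqrt{18170}}{3}$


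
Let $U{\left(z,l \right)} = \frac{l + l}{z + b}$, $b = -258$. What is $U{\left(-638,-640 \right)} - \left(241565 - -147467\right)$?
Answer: $- \frac{2723214}{7} \approx -3.8903 \cdot 10^{5}$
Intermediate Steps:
$U{\left(z,l \right)} = \frac{2 l}{-258 + z}$ ($U{\left(z,l \right)} = \frac{l + l}{z - 258} = \frac{2 l}{-258 + z}$)
$U{\left(-638,-640 \right)} - \left(241565 - -147467\right) = 2 \left(-640\right) \frac{1}{-258 - 638} - \left(241565 - -147467\right) = 2 \left(-640\right) \frac{1}{-896} - \left(241565 + 147467\right) = 2 \left(-640\right) \left(- \frac{1}{896}\right) - 389032 = \frac{10}{7} - 389032 = - \frac{2723214}{7}$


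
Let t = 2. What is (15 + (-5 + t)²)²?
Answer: 576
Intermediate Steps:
(15 + (-5 + t)²)² = (15 + (-5 + 2)²)² = (15 + (-3)²)² = (15 + 9)² = 24² = 576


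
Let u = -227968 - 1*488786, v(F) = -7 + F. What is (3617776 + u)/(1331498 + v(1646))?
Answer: 2901022/1333137 ≈ 2.1761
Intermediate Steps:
u = -716754 (u = -227968 - 488786 = -716754)
(3617776 + u)/(1331498 + v(1646)) = (3617776 - 716754)/(1331498 + (-7 + 1646)) = 2901022/(1331498 + 1639) = 2901022/1333137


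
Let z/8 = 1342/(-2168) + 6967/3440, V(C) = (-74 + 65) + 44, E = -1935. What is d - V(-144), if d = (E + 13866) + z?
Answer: 1387551877/116530 ≈ 11907.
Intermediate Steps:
V(C) = 35 (V(C) = -9 + 44 = 35)
z = 1310997/116530 (z = 8*(1342/(-2168) + 6967/3440) = 8*(1342*(-1/2168) + 6967*(1/3440)) = 8*(-671/1084 + 6967/3440) = 8*(1310997/932240) = 1310997/116530 ≈ 11.250)
d = 1391630427/116530 (d = (-1935 + 13866) + 1310997/116530 = 11931 + 1310997/116530 = 1391630427/116530 ≈ 11942.)
d - V(-144) = 1391630427/116530 - 1*35 = 1391630427/116530 - 35 = 1387551877/116530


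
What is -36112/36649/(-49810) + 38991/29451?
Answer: 11863102510717/8960401417865 ≈ 1.3239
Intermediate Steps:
-36112/36649/(-49810) + 38991/29451 = -36112*1/36649*(-1/49810) + 38991*(1/29451) = -36112/36649*(-1/49810) + 12997/9817 = 18056/912743345 + 12997/9817 = 11863102510717/8960401417865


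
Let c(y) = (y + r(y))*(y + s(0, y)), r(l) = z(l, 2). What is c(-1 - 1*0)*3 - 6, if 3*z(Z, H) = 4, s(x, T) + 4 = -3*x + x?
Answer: -11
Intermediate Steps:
s(x, T) = -4 - 2*x (s(x, T) = -4 + (-3*x + x) = -4 - 2*x)
z(Z, H) = 4/3 (z(Z, H) = (⅓)*4 = 4/3)
r(l) = 4/3
c(y) = (-4 + y)*(4/3 + y) (c(y) = (y + 4/3)*(y + (-4 - 2*0)) = (4/3 + y)*(y + (-4 + 0)) = (4/3 + y)*(y - 4) = (4/3 + y)*(-4 + y) = (-4 + y)*(4/3 + y))
c(-1 - 1*0)*3 - 6 = (-16/3 + (-1 - 1*0)² - 8*(-1 - 1*0)/3)*3 - 6 = (-16/3 + (-1 + 0)² - 8*(-1 + 0)/3)*3 - 6 = (-16/3 + (-1)² - 8/3*(-1))*3 - 6 = (-16/3 + 1 + 8/3)*3 - 6 = -5/3*3 - 6 = -5 - 6 = -11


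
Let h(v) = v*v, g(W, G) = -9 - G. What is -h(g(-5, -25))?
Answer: -256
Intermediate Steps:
h(v) = v²
-h(g(-5, -25)) = -(-9 - 1*(-25))² = -(-9 + 25)² = -1*16² = -1*256 = -256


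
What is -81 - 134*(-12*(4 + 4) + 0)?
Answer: 12783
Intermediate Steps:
-81 - 134*(-12*(4 + 4) + 0) = -81 - 134*(-12*8 + 0) = -81 - 134*(-6*16 + 0) = -81 - 134*(-96 + 0) = -81 - 134*(-96) = -81 + 12864 = 12783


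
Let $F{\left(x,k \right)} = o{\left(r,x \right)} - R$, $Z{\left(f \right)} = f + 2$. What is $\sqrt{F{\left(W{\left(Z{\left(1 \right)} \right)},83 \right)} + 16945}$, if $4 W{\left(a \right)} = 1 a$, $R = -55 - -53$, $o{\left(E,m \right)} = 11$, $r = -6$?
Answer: $\sqrt{16958} \approx 130.22$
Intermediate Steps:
$Z{\left(f \right)} = 2 + f$
$R = -2$ ($R = -55 + 53 = -2$)
$W{\left(a \right)} = \frac{a}{4}$ ($W{\left(a \right)} = \frac{1 a}{4} = \frac{a}{4}$)
$F{\left(x,k \right)} = 13$ ($F{\left(x,k \right)} = 11 - -2 = 11 + 2 = 13$)
$\sqrt{F{\left(W{\left(Z{\left(1 \right)} \right)},83 \right)} + 16945} = \sqrt{13 + 16945} = \sqrt{16958}$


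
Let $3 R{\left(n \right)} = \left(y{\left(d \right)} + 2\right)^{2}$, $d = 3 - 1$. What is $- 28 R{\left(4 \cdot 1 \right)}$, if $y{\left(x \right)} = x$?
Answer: $- \frac{448}{3} \approx -149.33$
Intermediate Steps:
$d = 2$
$R{\left(n \right)} = \frac{16}{3}$ ($R{\left(n \right)} = \frac{\left(2 + 2\right)^{2}}{3} = \frac{4^{2}}{3} = \frac{1}{3} \cdot 16 = \frac{16}{3}$)
$- 28 R{\left(4 \cdot 1 \right)} = \left(-28\right) \frac{16}{3} = - \frac{448}{3}$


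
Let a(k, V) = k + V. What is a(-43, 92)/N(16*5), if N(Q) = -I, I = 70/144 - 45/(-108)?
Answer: -3528/65 ≈ -54.277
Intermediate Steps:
a(k, V) = V + k
I = 65/72 (I = 70*(1/144) - 45*(-1/108) = 35/72 + 5/12 = 65/72 ≈ 0.90278)
N(Q) = -65/72 (N(Q) = -1*65/72 = -65/72)
a(-43, 92)/N(16*5) = (92 - 43)/(-65/72) = 49*(-72/65) = -3528/65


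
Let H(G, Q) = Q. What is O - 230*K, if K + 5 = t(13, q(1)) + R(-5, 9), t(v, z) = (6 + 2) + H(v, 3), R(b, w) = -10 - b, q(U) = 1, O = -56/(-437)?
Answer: -100454/437 ≈ -229.87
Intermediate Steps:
O = 56/437 (O = -56*(-1/437) = 56/437 ≈ 0.12815)
t(v, z) = 11 (t(v, z) = (6 + 2) + 3 = 8 + 3 = 11)
K = 1 (K = -5 + (11 + (-10 - 1*(-5))) = -5 + (11 + (-10 + 5)) = -5 + (11 - 5) = -5 + 6 = 1)
O - 230*K = 56/437 - 230*1 = 56/437 - 230 = -100454/437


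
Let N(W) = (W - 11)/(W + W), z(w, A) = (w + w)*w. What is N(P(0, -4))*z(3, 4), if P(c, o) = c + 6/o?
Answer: 75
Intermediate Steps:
z(w, A) = 2*w**2 (z(w, A) = (2*w)*w = 2*w**2)
N(W) = (-11 + W)/(2*W) (N(W) = (-11 + W)/((2*W)) = (-11 + W)*(1/(2*W)) = (-11 + W)/(2*W))
N(P(0, -4))*z(3, 4) = ((-11 + (0 + 6/(-4)))/(2*(0 + 6/(-4))))*(2*3**2) = ((-11 + (0 + 6*(-1/4)))/(2*(0 + 6*(-1/4))))*(2*9) = ((-11 + (0 - 3/2))/(2*(0 - 3/2)))*18 = ((-11 - 3/2)/(2*(-3/2)))*18 = ((1/2)*(-2/3)*(-25/2))*18 = (25/6)*18 = 75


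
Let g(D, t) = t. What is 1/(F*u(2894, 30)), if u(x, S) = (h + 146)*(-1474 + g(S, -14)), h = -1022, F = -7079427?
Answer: -1/9227948141376 ≈ -1.0837e-13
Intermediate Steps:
u(x, S) = 1303488 (u(x, S) = (-1022 + 146)*(-1474 - 14) = -876*(-1488) = 1303488)
1/(F*u(2894, 30)) = 1/(-7079427*1303488) = -1/7079427*1/1303488 = -1/9227948141376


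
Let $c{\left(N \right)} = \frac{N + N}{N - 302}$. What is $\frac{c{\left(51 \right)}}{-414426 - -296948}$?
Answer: $\frac{51}{14743489} \approx 3.4592 \cdot 10^{-6}$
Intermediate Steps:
$c{\left(N \right)} = \frac{2 N}{-302 + N}$
$\frac{c{\left(51 \right)}}{-414426 - -296948} = \frac{2 \cdot 51 \frac{1}{-302 + 51}}{-414426 - -296948} = \frac{2 \cdot 51 \frac{1}{-251}}{-414426 + 296948} = \frac{2 \cdot 51 \left(- \frac{1}{251}\right)}{-117478} = \left(- \frac{102}{251}\right) \left(- \frac{1}{117478}\right) = \frac{51}{14743489}$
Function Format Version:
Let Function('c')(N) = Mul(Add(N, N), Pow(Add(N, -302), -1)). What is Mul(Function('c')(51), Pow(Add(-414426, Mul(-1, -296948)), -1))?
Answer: Rational(51, 14743489) ≈ 3.4592e-6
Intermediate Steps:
Function('c')(N) = Mul(2, N, Pow(Add(-302, N), -1)) (Function('c')(N) = Mul(Mul(2, N), Pow(Add(-302, N), -1)) = Mul(2, N, Pow(Add(-302, N), -1)))
Mul(Function('c')(51), Pow(Add(-414426, Mul(-1, -296948)), -1)) = Mul(Mul(2, 51, Pow(Add(-302, 51), -1)), Pow(Add(-414426, Mul(-1, -296948)), -1)) = Mul(Mul(2, 51, Pow(-251, -1)), Pow(Add(-414426, 296948), -1)) = Mul(Mul(2, 51, Rational(-1, 251)), Pow(-117478, -1)) = Mul(Rational(-102, 251), Rational(-1, 117478)) = Rational(51, 14743489)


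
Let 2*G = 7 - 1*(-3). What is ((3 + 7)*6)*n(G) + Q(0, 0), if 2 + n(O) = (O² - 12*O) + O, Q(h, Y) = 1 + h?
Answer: -1919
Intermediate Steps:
G = 5 (G = (7 - 1*(-3))/2 = (7 + 3)/2 = (½)*10 = 5)
n(O) = -2 + O² - 11*O (n(O) = -2 + ((O² - 12*O) + O) = -2 + (O² - 11*O) = -2 + O² - 11*O)
((3 + 7)*6)*n(G) + Q(0, 0) = ((3 + 7)*6)*(-2 + 5² - 11*5) + (1 + 0) = (10*6)*(-2 + 25 - 55) + 1 = 60*(-32) + 1 = -1920 + 1 = -1919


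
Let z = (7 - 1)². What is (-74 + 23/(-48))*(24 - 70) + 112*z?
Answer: 178993/24 ≈ 7458.0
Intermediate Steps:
z = 36 (z = 6² = 36)
(-74 + 23/(-48))*(24 - 70) + 112*z = (-74 + 23/(-48))*(24 - 70) + 112*36 = (-74 + 23*(-1/48))*(-46) + 4032 = (-74 - 23/48)*(-46) + 4032 = -3575/48*(-46) + 4032 = 82225/24 + 4032 = 178993/24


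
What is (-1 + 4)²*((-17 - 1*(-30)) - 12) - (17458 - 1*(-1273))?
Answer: -18722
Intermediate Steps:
(-1 + 4)²*((-17 - 1*(-30)) - 12) - (17458 - 1*(-1273)) = 3²*((-17 + 30) - 12) - (17458 + 1273) = 9*(13 - 12) - 1*18731 = 9*1 - 18731 = 9 - 18731 = -18722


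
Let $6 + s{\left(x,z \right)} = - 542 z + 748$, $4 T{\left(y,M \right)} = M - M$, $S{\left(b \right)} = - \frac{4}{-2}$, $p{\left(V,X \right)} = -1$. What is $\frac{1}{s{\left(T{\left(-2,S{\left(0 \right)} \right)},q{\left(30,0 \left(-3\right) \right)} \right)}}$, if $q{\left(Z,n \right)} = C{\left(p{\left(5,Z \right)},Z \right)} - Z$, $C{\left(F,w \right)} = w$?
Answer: $\frac{1}{742} \approx 0.0013477$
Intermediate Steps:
$S{\left(b \right)} = 2$ ($S{\left(b \right)} = \left(-4\right) \left(- \frac{1}{2}\right) = 2$)
$T{\left(y,M \right)} = 0$ ($T{\left(y,M \right)} = \frac{M - M}{4} = \frac{1}{4} \cdot 0 = 0$)
$q{\left(Z,n \right)} = 0$ ($q{\left(Z,n \right)} = Z - Z = 0$)
$s{\left(x,z \right)} = 742 - 542 z$ ($s{\left(x,z \right)} = -6 - \left(-748 + 542 z\right) = 742 - 542 z$)
$\frac{1}{s{\left(T{\left(-2,S{\left(0 \right)} \right)},q{\left(30,0 \left(-3\right) \right)} \right)}} = \frac{1}{742 - 0} = \frac{1}{742 + 0} = \frac{1}{742}$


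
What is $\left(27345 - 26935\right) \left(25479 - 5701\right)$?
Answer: $8108980$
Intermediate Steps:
$\left(27345 - 26935\right) \left(25479 - 5701\right) = 410 \cdot 19778 = 8108980$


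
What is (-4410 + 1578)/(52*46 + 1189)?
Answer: -2832/3581 ≈ -0.79084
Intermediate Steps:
(-4410 + 1578)/(52*46 + 1189) = -2832/(2392 + 1189) = -2832/3581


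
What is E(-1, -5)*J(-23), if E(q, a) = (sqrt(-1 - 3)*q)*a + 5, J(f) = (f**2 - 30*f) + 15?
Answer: 6170 + 12340*I ≈ 6170.0 + 12340.0*I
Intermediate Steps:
J(f) = 15 + f**2 - 30*f
E(q, a) = 5 + 2*I*a*q (E(q, a) = (sqrt(-4)*q)*a + 5 = ((2*I)*q)*a + 5 = (2*I*q)*a + 5 = 2*I*a*q + 5 = 5 + 2*I*a*q)
E(-1, -5)*J(-23) = (5 + 2*I*(-5)*(-1))*(15 + (-23)**2 - 30*(-23)) = (5 + 10*I)*(15 + 529 + 690) = (5 + 10*I)*1234 = 6170 + 12340*I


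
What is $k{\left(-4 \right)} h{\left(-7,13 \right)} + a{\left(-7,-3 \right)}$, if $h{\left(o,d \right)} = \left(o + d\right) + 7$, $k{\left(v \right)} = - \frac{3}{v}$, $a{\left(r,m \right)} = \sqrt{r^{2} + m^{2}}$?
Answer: $\frac{39}{4} + \sqrt{58} \approx 17.366$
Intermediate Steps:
$a{\left(r,m \right)} = \sqrt{m^{2} + r^{2}}$
$h{\left(o,d \right)} = 7 + d + o$ ($h{\left(o,d \right)} = \left(d + o\right) + 7 = 7 + d + o$)
$k{\left(-4 \right)} h{\left(-7,13 \right)} + a{\left(-7,-3 \right)} = - \frac{3}{-4} \left(7 + 13 - 7\right) + \sqrt{\left(-3\right)^{2} + \left(-7\right)^{2}} = \left(-3\right) \left(- \frac{1}{4}\right) 13 + \sqrt{9 + 49} = \frac{3}{4} \cdot 13 + \sqrt{58} = \frac{39}{4} + \sqrt{58}$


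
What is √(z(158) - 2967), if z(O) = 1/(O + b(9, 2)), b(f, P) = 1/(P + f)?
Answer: 7*I*√183113222/1739 ≈ 54.47*I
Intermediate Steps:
z(O) = 1/(1/11 + O) (z(O) = 1/(O + 1/(2 + 9)) = 1/(O + 1/11) = 1/(1/11 + O))
√(z(158) - 2967) = √(11/(1 + 11*158) - 2967) = √(11/(1 + 1738) - 2967) = √(11/1739 - 2967) = √(-5159602/1739) = 7*I*√183113222/1739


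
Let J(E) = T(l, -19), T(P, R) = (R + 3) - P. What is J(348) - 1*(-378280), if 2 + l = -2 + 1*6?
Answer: 378262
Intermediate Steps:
l = 2 (l = -2 + (-2 + 1*6) = -2 + (-2 + 6) = -2 + 4 = 2)
T(P, R) = 3 + R - P (T(P, R) = (3 + R) - P = 3 + R - P)
J(E) = -18 (J(E) = 3 - 19 - 1*2 = 3 - 19 - 2 = -18)
J(348) - 1*(-378280) = -18 - 1*(-378280) = -18 + 378280 = 378262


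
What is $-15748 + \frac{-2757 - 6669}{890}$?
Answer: $- \frac{7012573}{445} \approx -15759.0$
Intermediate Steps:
$-15748 + \frac{-2757 - 6669}{890} = -15748 + \left(-2757 - 6669\right) \frac{1}{890} = -15748 - \frac{4713}{445} = - \frac{7012573}{445}$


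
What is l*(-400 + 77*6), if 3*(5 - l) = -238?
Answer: 15686/3 ≈ 5228.7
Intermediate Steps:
l = 253/3 (l = 5 - 1/3*(-238) = 5 + 238/3 = 253/3 ≈ 84.333)
l*(-400 + 77*6) = 253*(-400 + 77*6)/3 = 253*(-400 + 462)/3 = (253/3)*62 = 15686/3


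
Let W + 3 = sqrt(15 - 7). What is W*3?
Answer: -9 + 6*sqrt(2) ≈ -0.51472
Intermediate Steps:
W = -3 + 2*sqrt(2) (W = -3 + sqrt(15 - 7) = -3 + sqrt(8) = -3 + 2*sqrt(2) ≈ -0.17157)
W*3 = (-3 + 2*sqrt(2))*3 = -9 + 6*sqrt(2)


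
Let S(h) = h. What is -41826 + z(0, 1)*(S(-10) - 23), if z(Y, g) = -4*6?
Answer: -41034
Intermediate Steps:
z(Y, g) = -24
-41826 + z(0, 1)*(S(-10) - 23) = -41826 - 24*(-10 - 23) = -41826 - 24*(-33) = -41826 + 792 = -41034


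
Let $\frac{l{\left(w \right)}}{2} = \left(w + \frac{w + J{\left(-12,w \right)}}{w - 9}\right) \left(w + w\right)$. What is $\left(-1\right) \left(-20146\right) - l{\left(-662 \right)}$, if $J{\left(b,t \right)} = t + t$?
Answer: $- \frac{1157470002}{671} \approx -1.725 \cdot 10^{6}$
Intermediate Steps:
$J{\left(b,t \right)} = 2 t$
$l{\left(w \right)} = 4 w \left(w + \frac{3 w}{-9 + w}\right)$ ($l{\left(w \right)} = 2 \left(w + \frac{w + 2 w}{w - 9}\right) \left(w + w\right) = 2 \left(w + \frac{3 w}{-9 + w}\right) 2 w = 2 \cdot 2 w \left(w + \frac{3 w}{-9 + w}\right) = 4 w \left(w + \frac{3 w}{-9 + w}\right)$)
$\left(-1\right) \left(-20146\right) - l{\left(-662 \right)} = \left(-1\right) \left(-20146\right) - \frac{4 \left(-662\right)^{2} \left(-6 - 662\right)}{-9 - 662} = 20146 - 4 \cdot 438244 \frac{1}{-671} \left(-668\right) = 20146 - 4 \cdot 438244 \left(- \frac{1}{671}\right) \left(-668\right) = 20146 - \frac{1170987968}{671} = - \frac{1157470002}{671}$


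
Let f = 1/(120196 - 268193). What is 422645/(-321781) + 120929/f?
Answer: -5758956135710998/321781 ≈ -1.7897e+10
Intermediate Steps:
f = -1/147997 (f = 1/(-147997) = -1/147997 ≈ -6.7569e-6)
422645/(-321781) + 120929/f = 422645/(-321781) + 120929/(-1/147997) = 422645*(-1/321781) + 120929*(-147997) = -422645/321781 - 17897129213 = -5758956135710998/321781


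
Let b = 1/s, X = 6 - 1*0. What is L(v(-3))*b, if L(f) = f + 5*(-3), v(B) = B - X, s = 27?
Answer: -8/9 ≈ -0.88889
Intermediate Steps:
X = 6 (X = 6 + 0 = 6)
v(B) = -6 + B (v(B) = B - 1*6 = B - 6 = -6 + B)
L(f) = -15 + f (L(f) = f - 15 = -15 + f)
b = 1/27 ≈ 0.037037
L(v(-3))*b = (-15 + (-6 - 3))*(1/27) = (-15 - 9)*(1/27) = -24*1/27 = -8/9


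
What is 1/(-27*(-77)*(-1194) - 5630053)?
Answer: -1/8112379 ≈ -1.2327e-7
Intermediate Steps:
1/(-27*(-77)*(-1194) - 5630053) = 1/(2079*(-1194) - 5630053) = 1/(-2482326 - 5630053) = 1/(-8112379) = -1/8112379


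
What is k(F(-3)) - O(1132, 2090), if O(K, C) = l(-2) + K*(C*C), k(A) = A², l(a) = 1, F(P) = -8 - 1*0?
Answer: -4944689137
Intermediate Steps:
F(P) = -8 (F(P) = -8 + 0 = -8)
O(K, C) = 1 + K*C² (O(K, C) = 1 + K*(C*C) = 1 + K*C²)
k(F(-3)) - O(1132, 2090) = (-8)² - (1 + 1132*2090²) = 64 - (1 + 1132*4368100) = 64 - (1 + 4944689200) = 64 - 1*4944689201 = 64 - 4944689201 = -4944689137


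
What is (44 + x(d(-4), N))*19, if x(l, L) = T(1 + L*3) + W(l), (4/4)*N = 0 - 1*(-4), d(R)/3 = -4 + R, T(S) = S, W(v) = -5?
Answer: 988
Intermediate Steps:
d(R) = -12 + 3*R (d(R) = 3*(-4 + R) = -12 + 3*R)
N = 4 (N = 0 - 1*(-4) = 0 + 4 = 4)
x(l, L) = -4 + 3*L (x(l, L) = (1 + L*3) - 5 = (1 + 3*L) - 5 = -4 + 3*L)
(44 + x(d(-4), N))*19 = (44 + (-4 + 3*4))*19 = (44 + (-4 + 12))*19 = (44 + 8)*19 = 52*19 = 988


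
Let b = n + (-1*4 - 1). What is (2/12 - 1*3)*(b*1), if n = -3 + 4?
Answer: 34/3 ≈ 11.333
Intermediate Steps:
n = 1
b = -4 (b = 1 + (-1*4 - 1) = 1 + (-4 - 1) = 1 - 5 = -4)
(2/12 - 1*3)*(b*1) = (2/12 - 1*3)*(-4*1) = (2*(1/12) - 3)*(-4) = (1/6 - 3)*(-4) = -17/6*(-4) = 34/3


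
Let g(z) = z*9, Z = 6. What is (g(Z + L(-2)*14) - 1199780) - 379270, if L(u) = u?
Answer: -1579248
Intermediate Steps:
g(z) = 9*z
(g(Z + L(-2)*14) - 1199780) - 379270 = (9*(6 - 2*14) - 1199780) - 379270 = (9*(6 - 28) - 1199780) - 379270 = (9*(-22) - 1199780) - 379270 = (-198 - 1199780) - 379270 = -1199978 - 379270 = -1579248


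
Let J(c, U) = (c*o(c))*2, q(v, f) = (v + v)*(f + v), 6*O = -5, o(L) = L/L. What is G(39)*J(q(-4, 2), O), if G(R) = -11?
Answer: -352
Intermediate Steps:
o(L) = 1
O = -5/6 (O = (1/6)*(-5) = -5/6 ≈ -0.83333)
q(v, f) = 2*v*(f + v) (q(v, f) = (2*v)*(f + v) = 2*v*(f + v))
J(c, U) = 2*c (J(c, U) = (c*1)*2 = c*2 = 2*c)
G(39)*J(q(-4, 2), O) = -22*2*(-4)*(2 - 4) = -22*2*(-4)*(-2) = -22*16 = -11*32 = -352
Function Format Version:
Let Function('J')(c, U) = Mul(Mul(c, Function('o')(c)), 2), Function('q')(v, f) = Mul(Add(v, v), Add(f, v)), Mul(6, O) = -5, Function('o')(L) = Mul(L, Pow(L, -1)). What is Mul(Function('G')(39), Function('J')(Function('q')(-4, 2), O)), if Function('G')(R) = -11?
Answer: -352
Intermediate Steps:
Function('o')(L) = 1
O = Rational(-5, 6) (O = Mul(Rational(1, 6), -5) = Rational(-5, 6) ≈ -0.83333)
Function('q')(v, f) = Mul(2, v, Add(f, v)) (Function('q')(v, f) = Mul(Mul(2, v), Add(f, v)) = Mul(2, v, Add(f, v)))
Function('J')(c, U) = Mul(2, c) (Function('J')(c, U) = Mul(Mul(c, 1), 2) = Mul(c, 2) = Mul(2, c))
Mul(Function('G')(39), Function('J')(Function('q')(-4, 2), O)) = Mul(-11, Mul(2, Mul(2, -4, Add(2, -4)))) = Mul(-11, Mul(2, Mul(2, -4, -2))) = Mul(-11, Mul(2, 16)) = Mul(-11, 32) = -352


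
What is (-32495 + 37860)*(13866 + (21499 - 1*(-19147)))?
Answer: 292456880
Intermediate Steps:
(-32495 + 37860)*(13866 + (21499 - 1*(-19147))) = 5365*(13866 + (21499 + 19147)) = 5365*(13866 + 40646) = 5365*54512 = 292456880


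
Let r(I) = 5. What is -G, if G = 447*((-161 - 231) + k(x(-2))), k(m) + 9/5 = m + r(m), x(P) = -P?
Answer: 864498/5 ≈ 1.7290e+5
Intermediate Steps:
k(m) = 16/5 + m (k(m) = -9/5 + (m + 5) = -9/5 + (5 + m) = 16/5 + m)
G = -864498/5 (G = 447*((-161 - 231) + (16/5 - 1*(-2))) = 447*(-392 + (16/5 + 2)) = 447*(-392 + 26/5) = 447*(-1934/5) = -864498/5 ≈ -1.7290e+5)
-G = -1*(-864498/5) = 864498/5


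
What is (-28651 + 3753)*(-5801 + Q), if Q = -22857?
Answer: 713526884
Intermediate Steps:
(-28651 + 3753)*(-5801 + Q) = (-28651 + 3753)*(-5801 - 22857) = -24898*(-28658) = 713526884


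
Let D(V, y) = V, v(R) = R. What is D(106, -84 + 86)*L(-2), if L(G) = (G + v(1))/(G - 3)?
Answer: 106/5 ≈ 21.200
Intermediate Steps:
L(G) = (1 + G)/(-3 + G) (L(G) = (G + 1)/(G - 3) = (1 + G)/(-3 + G))
D(106, -84 + 86)*L(-2) = 106*((1 - 2)/(-3 - 2)) = 106*(-1/(-5)) = 106*(-⅕*(-1)) = 106*(⅕) = 106/5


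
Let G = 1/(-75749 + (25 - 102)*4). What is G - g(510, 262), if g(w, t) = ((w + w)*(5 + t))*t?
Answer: -5426901205561/76057 ≈ -7.1353e+7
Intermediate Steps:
g(w, t) = 2*t*w*(5 + t) (g(w, t) = ((2*w)*(5 + t))*t = (2*w*(5 + t))*t = 2*t*w*(5 + t))
G = -1/76057 (G = 1/(-75749 - 77*4) = 1/(-75749 - 308) = 1/(-76057) = -1/76057 ≈ -1.3148e-5)
G - g(510, 262) = -1/76057 - 2*262*510*(5 + 262) = -1/76057 - 2*262*510*267 = -1/76057 - 1*71353080 = -1/76057 - 71353080 = -5426901205561/76057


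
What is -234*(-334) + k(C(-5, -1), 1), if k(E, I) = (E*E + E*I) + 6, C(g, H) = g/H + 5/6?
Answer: 2815267/36 ≈ 78202.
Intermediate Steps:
C(g, H) = ⅚ + g/H (C(g, H) = g/H + 5*(⅙) = g/H + ⅚ = ⅚ + g/H)
k(E, I) = 6 + E² + E*I (k(E, I) = (E² + E*I) + 6 = 6 + E² + E*I)
-234*(-334) + k(C(-5, -1), 1) = -234*(-334) + (6 + (⅚ - 5/(-1))² + (⅚ - 5/(-1))*1) = 78156 + (6 + (⅚ - 5*(-1))² + (⅚ - 5*(-1))*1) = 78156 + (6 + (⅚ + 5)² + (⅚ + 5)*1) = 78156 + (6 + (35/6)² + (35/6)*1) = 78156 + (6 + 1225/36 + 35/6) = 78156 + 1651/36 = 2815267/36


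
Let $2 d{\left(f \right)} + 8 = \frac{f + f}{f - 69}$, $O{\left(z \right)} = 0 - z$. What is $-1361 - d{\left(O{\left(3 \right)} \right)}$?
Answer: $- \frac{32569}{24} \approx -1357.0$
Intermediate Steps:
$O{\left(z \right)} = - z$
$d{\left(f \right)} = -4 + \frac{f}{-69 + f}$ ($d{\left(f \right)} = -4 + \frac{\left(f + f\right) \frac{1}{f - 69}}{2} = -4 + \frac{2 f \frac{1}{-69 + f}}{2} = -4 + \frac{f}{-69 + f}$)
$-1361 - d{\left(O{\left(3 \right)} \right)} = -1361 - \frac{3 \left(92 - \left(-1\right) 3\right)}{-69 - 3} = -1361 - \frac{3 \left(92 - -3\right)}{-69 - 3} = -1361 - \frac{3 \left(92 + 3\right)}{-72} = -1361 - 3 \left(- \frac{1}{72}\right) 95 = -1361 - - \frac{95}{24} = -1361 + \frac{95}{24} = - \frac{32569}{24}$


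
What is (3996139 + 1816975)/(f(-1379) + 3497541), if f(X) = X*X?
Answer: 2906557/2699591 ≈ 1.0767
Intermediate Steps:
f(X) = X²
(3996139 + 1816975)/(f(-1379) + 3497541) = (3996139 + 1816975)/((-1379)² + 3497541) = 5813114/(1901641 + 3497541) = 5813114/5399182 = 5813114*(1/5399182) = 2906557/2699591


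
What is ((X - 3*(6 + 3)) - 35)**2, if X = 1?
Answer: 3721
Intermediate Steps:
((X - 3*(6 + 3)) - 35)**2 = ((1 - 3*(6 + 3)) - 35)**2 = ((1 - 3*9) - 35)**2 = ((1 - 27) - 35)**2 = (-26 - 35)**2 = (-61)**2 = 3721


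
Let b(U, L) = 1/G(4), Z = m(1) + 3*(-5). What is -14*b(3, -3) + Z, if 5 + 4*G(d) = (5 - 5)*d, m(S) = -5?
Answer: -44/5 ≈ -8.8000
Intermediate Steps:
G(d) = -5/4 (G(d) = -5/4 + ((5 - 5)*d)/4 = -5/4 + (0*d)/4 = -5/4 + (¼)*0 = -5/4 + 0 = -5/4)
Z = -20 (Z = -5 + 3*(-5) = -5 - 15 = -20)
b(U, L) = -⅘ (b(U, L) = 1/(-5/4) = -⅘)
-14*b(3, -3) + Z = -14*(-⅘) - 20 = 56/5 - 20 = -44/5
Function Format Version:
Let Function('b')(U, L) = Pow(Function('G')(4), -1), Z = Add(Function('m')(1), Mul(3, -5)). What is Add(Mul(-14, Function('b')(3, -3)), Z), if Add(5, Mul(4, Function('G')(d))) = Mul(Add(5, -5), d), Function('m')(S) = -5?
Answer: Rational(-44, 5) ≈ -8.8000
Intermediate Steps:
Function('G')(d) = Rational(-5, 4) (Function('G')(d) = Add(Rational(-5, 4), Mul(Rational(1, 4), Mul(Add(5, -5), d))) = Add(Rational(-5, 4), Mul(Rational(1, 4), Mul(0, d))) = Add(Rational(-5, 4), Mul(Rational(1, 4), 0)) = Add(Rational(-5, 4), 0) = Rational(-5, 4))
Z = -20 (Z = Add(-5, Mul(3, -5)) = Add(-5, -15) = -20)
Function('b')(U, L) = Rational(-4, 5) (Function('b')(U, L) = Pow(Rational(-5, 4), -1) = Rational(-4, 5))
Add(Mul(-14, Function('b')(3, -3)), Z) = Add(Mul(-14, Rational(-4, 5)), -20) = Add(Rational(56, 5), -20) = Rational(-44, 5)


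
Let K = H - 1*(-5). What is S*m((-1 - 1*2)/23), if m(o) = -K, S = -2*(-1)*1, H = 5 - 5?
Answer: -10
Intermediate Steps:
H = 0
K = 5 (K = 0 - 1*(-5) = 0 + 5 = 5)
S = 2 (S = 2*1 = 2)
m(o) = -5 (m(o) = -1*5 = -5)
S*m((-1 - 1*2)/23) = 2*(-5) = -10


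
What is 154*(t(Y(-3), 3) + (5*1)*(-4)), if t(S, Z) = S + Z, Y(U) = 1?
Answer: -2464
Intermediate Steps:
154*(t(Y(-3), 3) + (5*1)*(-4)) = 154*((1 + 3) + (5*1)*(-4)) = 154*(4 + 5*(-4)) = 154*(4 - 20) = 154*(-16) = -2464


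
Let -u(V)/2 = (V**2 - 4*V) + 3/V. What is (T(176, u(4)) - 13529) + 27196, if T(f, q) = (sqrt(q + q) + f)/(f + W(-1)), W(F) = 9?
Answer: 2528571/185 + I*sqrt(3)/185 ≈ 13668.0 + 0.0093624*I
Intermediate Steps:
u(V) = -6/V - 2*V**2 + 8*V (u(V) = -2*((V**2 - 4*V) + 3/V) = -2*(V**2 - 4*V + 3/V) = -6/V - 2*V**2 + 8*V)
T(f, q) = (f + sqrt(2)*sqrt(q))/(9 + f) (T(f, q) = (sqrt(q + q) + f)/(f + 9) = (sqrt(2*q) + f)/(9 + f) = (sqrt(2)*sqrt(q) + f)/(9 + f) = (f + sqrt(2)*sqrt(q))/(9 + f))
(T(176, u(4)) - 13529) + 27196 = ((176 + sqrt(2)*sqrt(2*(-3 + 4**2*(4 - 1*4))/4))/(9 + 176) - 13529) + 27196 = ((176 + sqrt(2)*sqrt(2*(1/4)*(-3 + 16*(4 - 4))))/185 - 13529) + 27196 = ((176 + sqrt(2)*sqrt(2*(1/4)*(-3 + 16*0)))/185 - 13529) + 27196 = ((176 + sqrt(2)*sqrt(2*(1/4)*(-3 + 0)))/185 - 13529) + 27196 = ((176 + sqrt(2)*sqrt(2*(1/4)*(-3)))/185 - 13529) + 27196 = ((176 + sqrt(2)*sqrt(-3/2))/185 - 13529) + 27196 = ((176 + sqrt(2)*(I*sqrt(6)/2))/185 - 13529) + 27196 = ((176 + I*sqrt(3))/185 - 13529) + 27196 = ((176/185 + I*sqrt(3)/185) - 13529) + 27196 = (-2502689/185 + I*sqrt(3)/185) + 27196 = 2528571/185 + I*sqrt(3)/185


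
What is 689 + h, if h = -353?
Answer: 336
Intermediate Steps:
689 + h = 689 - 353 = 336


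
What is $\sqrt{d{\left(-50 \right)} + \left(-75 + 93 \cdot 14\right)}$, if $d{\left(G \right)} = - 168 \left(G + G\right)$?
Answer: $3 \sqrt{2003} \approx 134.26$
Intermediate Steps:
$d{\left(G \right)} = - 336 G$ ($d{\left(G \right)} = - 168 \cdot 2 G = - 336 G$)
$\sqrt{d{\left(-50 \right)} + \left(-75 + 93 \cdot 14\right)} = \sqrt{\left(-336\right) \left(-50\right) + \left(-75 + 93 \cdot 14\right)} = \sqrt{16800 + \left(-75 + 1302\right)} = \sqrt{16800 + 1227} = \sqrt{18027} = 3 \sqrt{2003}$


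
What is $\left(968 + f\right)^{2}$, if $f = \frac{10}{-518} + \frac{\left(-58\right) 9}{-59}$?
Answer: $\frac{222812672001921}{233508961} \approx 9.5419 \cdot 10^{5}$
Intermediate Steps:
$f = \frac{134903}{15281}$ ($f = 10 \left(- \frac{1}{518}\right) - - \frac{522}{59} = - \frac{5}{259} + \frac{522}{59} = \frac{134903}{15281} \approx 8.8282$)
$\left(968 + f\right)^{2} = \left(968 + \frac{134903}{15281}\right)^{2} = \left(\frac{14926911}{15281}\right)^{2} = \frac{222812672001921}{233508961}$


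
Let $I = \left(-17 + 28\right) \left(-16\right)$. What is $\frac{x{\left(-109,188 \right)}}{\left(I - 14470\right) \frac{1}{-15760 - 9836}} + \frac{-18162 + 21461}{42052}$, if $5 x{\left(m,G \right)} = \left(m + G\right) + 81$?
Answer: $\frac{5748655483}{102648932} \approx 56.003$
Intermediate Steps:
$I = -176$ ($I = 11 \left(-16\right) = -176$)
$x{\left(m,G \right)} = \frac{81}{5} + \frac{G}{5} + \frac{m}{5}$ ($x{\left(m,G \right)} = \frac{\left(m + G\right) + 81}{5} = \frac{\left(G + m\right) + 81}{5} = \frac{81 + G + m}{5} = \frac{81}{5} + \frac{G}{5} + \frac{m}{5}$)
$\frac{x{\left(-109,188 \right)}}{\left(I - 14470\right) \frac{1}{-15760 - 9836}} + \frac{-18162 + 21461}{42052} = \frac{\frac{81}{5} + \frac{1}{5} \cdot 188 + \frac{1}{5} \left(-109\right)}{\left(-176 - 14470\right) \frac{1}{-15760 - 9836}} + \frac{-18162 + 21461}{42052} = \frac{\frac{81}{5} + \frac{188}{5} - \frac{109}{5}}{\left(-14646\right) \frac{1}{-25596}} + 3299 \cdot \frac{1}{42052} = \frac{32}{\left(-14646\right) \left(- \frac{1}{25596}\right)} + \frac{3299}{42052} = \frac{32}{\frac{2441}{4266}} + \frac{3299}{42052} = 32 \cdot \frac{4266}{2441} + \frac{3299}{42052} = \frac{136512}{2441} + \frac{3299}{42052} = \frac{5748655483}{102648932}$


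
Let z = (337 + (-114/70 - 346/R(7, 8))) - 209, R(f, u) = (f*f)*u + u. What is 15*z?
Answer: 527127/280 ≈ 1882.6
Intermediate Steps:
R(f, u) = u + u*f² (R(f, u) = f²*u + u = u*f² + u = u + u*f²)
z = 175709/1400 (z = (337 + (-114/70 - 346*1/(8*(1 + 7²)))) - 209 = (337 + (-114*1/70 - 346*1/(8*(1 + 49)))) - 209 = (337 + (-57/35 - 346/(8*50))) - 209 = (337 + (-57/35 - 346/400)) - 209 = (337 + (-57/35 - 346*1/400)) - 209 = (337 + (-57/35 - 173/200)) - 209 = (337 - 3491/1400) - 209 = 468309/1400 - 209 = 175709/1400 ≈ 125.51)
15*z = 15*(175709/1400) = 527127/280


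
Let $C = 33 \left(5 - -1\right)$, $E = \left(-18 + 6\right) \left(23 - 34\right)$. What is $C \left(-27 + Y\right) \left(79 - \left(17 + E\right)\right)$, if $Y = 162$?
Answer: $-1871100$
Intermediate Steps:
$E = 132$ ($E = \left(-12\right) \left(-11\right) = 132$)
$C = 198$ ($C = 33 \left(5 + 1\right) = 33 \cdot 6 = 198$)
$C \left(-27 + Y\right) \left(79 - \left(17 + E\right)\right) = 198 \left(-27 + 162\right) \left(79 - 149\right) = 198 \cdot 135 \left(79 - 149\right) = 198 \cdot 135 \left(-70\right) = 198 \left(-9450\right) = -1871100$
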